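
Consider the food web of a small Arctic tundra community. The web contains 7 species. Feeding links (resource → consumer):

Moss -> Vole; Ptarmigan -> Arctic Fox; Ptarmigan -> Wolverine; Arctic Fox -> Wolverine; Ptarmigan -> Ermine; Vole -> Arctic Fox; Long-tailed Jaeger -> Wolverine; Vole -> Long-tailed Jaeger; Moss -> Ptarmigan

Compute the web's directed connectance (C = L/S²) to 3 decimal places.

The web has S = 7 species and L = 9 feeding links.
C = L / S² = 9 / 49 = 0.1837 ≈ 0.184.

C = 0.184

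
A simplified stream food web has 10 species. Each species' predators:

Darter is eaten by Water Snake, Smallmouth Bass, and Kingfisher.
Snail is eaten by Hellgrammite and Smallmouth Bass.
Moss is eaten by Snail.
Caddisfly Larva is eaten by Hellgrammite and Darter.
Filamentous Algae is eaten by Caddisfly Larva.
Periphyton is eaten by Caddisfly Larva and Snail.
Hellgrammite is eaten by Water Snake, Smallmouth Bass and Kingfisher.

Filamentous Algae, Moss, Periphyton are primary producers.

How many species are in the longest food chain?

4 species

One longest chain: Filamentous Algae → Caddisfly Larva → Darter → Smallmouth Bass.
It has 4 species and 3 links.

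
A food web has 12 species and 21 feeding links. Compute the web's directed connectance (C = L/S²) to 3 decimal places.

The web has S = 12 species and L = 21 feeding links.
C = L / S² = 21 / 144 = 0.1458 ≈ 0.146.

C = 0.146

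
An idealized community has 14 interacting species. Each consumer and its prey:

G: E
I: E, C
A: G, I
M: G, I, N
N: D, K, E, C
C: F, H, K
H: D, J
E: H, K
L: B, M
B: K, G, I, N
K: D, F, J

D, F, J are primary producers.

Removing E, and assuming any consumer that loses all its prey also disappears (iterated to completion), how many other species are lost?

Remove E.
Round 1: G (all prey gone) → extinct.
No further losses. Total secondary extinctions: 1.

1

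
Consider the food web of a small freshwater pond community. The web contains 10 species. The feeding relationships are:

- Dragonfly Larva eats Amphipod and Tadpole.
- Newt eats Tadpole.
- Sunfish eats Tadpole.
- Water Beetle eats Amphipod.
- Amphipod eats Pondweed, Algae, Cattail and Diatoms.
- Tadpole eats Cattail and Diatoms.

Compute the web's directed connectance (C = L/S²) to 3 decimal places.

The web has S = 10 species and L = 11 feeding links.
C = L / S² = 11 / 100 = 0.1100 ≈ 0.110.

C = 0.110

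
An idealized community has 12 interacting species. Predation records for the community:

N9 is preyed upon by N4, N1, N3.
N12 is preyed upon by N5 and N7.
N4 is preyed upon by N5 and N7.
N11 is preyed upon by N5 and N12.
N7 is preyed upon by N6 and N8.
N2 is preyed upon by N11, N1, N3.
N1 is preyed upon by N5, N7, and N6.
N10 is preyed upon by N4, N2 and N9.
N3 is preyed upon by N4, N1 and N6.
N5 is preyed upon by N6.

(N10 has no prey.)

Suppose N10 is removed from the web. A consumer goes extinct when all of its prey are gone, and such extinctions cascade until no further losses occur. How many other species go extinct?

Remove N10.
Round 1: N9 (all prey gone), N2 (all prey gone) → extinct.
Round 2: N3 (all prey gone), N11 (all prey gone) → extinct.
Round 3: N4 (all prey gone), N1 (all prey gone), N12 (all prey gone) → extinct.
Round 4: N5 (all prey gone), N7 (all prey gone) → extinct.
Round 5: N6 (all prey gone), N8 (all prey gone) → extinct.
No further losses. Total secondary extinctions: 11.

11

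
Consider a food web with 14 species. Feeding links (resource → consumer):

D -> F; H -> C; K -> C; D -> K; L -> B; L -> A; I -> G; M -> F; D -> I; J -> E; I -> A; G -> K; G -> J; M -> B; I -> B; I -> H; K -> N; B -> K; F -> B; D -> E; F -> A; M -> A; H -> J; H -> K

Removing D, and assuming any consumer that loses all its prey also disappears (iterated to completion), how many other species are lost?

Remove D.
Round 1: I (all prey gone) → extinct.
Round 2: H (all prey gone), G (all prey gone) → extinct.
Round 3: J (all prey gone) → extinct.
Round 4: E (all prey gone) → extinct.
No further losses. Total secondary extinctions: 5.

5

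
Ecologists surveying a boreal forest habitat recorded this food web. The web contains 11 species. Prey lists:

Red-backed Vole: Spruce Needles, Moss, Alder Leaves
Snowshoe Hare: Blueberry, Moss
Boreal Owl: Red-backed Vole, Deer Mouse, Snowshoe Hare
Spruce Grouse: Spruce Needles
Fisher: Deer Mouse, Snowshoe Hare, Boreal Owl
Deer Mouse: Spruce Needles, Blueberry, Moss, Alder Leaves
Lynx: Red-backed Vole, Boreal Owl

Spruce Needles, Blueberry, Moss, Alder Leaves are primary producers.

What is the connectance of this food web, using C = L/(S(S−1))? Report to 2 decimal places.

C = 0.16

The web has S = 11 species and L = 18 feeding links.
C = L / (S(S−1)) = 18 / 110 = 0.1636 ≈ 0.16.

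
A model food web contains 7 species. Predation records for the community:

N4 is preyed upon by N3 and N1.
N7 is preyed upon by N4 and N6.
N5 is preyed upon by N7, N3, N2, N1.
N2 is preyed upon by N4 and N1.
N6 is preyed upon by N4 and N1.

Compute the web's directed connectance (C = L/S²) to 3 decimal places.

The web has S = 7 species and L = 12 feeding links.
C = L / S² = 12 / 49 = 0.2449 ≈ 0.245.

C = 0.245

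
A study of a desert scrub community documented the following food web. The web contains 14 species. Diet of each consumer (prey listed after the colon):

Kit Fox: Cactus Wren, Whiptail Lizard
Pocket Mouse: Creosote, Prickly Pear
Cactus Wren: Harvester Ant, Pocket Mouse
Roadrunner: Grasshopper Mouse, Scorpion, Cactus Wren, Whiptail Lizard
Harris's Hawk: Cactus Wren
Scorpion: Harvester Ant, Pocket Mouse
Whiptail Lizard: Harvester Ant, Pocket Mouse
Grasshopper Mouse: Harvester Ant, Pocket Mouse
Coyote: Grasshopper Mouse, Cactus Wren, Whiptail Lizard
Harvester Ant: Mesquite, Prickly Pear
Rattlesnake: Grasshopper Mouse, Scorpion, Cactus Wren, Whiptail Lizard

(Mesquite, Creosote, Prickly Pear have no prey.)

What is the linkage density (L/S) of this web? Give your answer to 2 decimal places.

L/S = 1.86

There are L = 26 links among S = 14 species.
L/S = 26/14 = 1.8571 ≈ 1.86.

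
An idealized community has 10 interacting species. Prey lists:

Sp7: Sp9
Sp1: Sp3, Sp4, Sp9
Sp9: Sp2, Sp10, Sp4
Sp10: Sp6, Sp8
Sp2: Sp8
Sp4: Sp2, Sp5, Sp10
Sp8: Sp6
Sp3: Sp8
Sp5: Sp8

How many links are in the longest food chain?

5 links

One longest chain: Sp6 → Sp8 → Sp2 → Sp4 → Sp9 → Sp7.
It has 6 species and 5 links.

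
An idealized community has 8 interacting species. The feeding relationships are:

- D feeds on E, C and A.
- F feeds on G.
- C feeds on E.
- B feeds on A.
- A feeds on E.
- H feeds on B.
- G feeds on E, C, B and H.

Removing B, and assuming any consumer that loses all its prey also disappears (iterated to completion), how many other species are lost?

1

Remove B.
Round 1: H (all prey gone) → extinct.
No further losses. Total secondary extinctions: 1.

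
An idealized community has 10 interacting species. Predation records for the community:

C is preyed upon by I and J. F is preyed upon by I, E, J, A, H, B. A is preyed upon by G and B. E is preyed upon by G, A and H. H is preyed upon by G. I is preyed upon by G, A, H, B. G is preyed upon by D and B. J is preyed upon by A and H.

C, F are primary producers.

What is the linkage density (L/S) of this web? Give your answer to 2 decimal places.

L/S = 2.20

There are L = 22 links among S = 10 species.
L/S = 22/10 = 2.2000 ≈ 2.20.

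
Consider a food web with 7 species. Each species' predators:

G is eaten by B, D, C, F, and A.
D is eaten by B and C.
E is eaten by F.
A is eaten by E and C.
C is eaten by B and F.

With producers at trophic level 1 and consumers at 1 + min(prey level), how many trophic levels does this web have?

3

Producers (level 1): G.
Following each consumer down to its lowest-level prey: G → A → E (levels 1 through 3).
All prey of E (A 2) are at level 2 or above, so E is at level 1 + 2 = 3.
Every consumer has at least one prey at level 2 or below, so none exceeds level 3.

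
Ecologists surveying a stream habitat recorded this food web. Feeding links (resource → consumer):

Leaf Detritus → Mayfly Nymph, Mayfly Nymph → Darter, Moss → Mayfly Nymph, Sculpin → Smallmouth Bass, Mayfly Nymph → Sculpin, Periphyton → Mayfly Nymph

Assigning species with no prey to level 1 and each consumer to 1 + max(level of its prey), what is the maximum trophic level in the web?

Basal resources (level 1): Moss, Leaf Detritus, Periphyton.
Moss → Mayfly Nymph → Sculpin → Smallmouth Bass gives Smallmouth Bass level 4.
No species has a prey at level 4, so no species reaches level 5.

4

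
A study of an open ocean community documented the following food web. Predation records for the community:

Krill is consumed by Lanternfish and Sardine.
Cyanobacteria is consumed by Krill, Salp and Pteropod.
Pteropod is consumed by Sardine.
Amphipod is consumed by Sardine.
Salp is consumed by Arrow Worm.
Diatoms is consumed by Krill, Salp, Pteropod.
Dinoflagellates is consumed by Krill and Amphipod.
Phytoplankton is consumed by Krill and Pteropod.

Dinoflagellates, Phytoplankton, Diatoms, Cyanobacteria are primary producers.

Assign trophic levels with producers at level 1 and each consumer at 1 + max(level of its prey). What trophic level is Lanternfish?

Trophic level 3

Dinoflagellates is a producer → level 1.
Krill eats Dinoflagellates (level 1); other prey at levels: Phytoplankton 1, Diatoms 1, Cyanobacteria 1 → level 2.
Lanternfish eats Krill → level 3.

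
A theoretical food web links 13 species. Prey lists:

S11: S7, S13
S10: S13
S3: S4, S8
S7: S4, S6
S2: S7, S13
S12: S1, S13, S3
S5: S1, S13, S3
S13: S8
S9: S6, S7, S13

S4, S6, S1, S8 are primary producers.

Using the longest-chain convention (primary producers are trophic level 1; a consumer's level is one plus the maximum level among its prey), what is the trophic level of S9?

S4 is a producer → level 1.
S7 eats S4 (level 1); other prey at levels: S6 1 → level 2.
S9 eats S7 (level 2); other prey at levels: S6 1, S13 2 → level 3.

Trophic level 3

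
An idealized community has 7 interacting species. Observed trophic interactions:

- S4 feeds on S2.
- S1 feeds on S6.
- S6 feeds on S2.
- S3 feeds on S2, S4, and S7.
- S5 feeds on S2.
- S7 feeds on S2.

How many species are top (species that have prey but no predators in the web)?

Top species (has prey, but nothing eats it): S5, S1, S3.
Count: 3.

3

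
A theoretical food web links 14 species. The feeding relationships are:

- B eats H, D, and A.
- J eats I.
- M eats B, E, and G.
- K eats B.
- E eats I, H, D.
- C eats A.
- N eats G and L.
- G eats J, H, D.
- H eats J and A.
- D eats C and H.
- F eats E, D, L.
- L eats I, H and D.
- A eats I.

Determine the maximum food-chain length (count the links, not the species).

5 links

One longest chain: I → A → H → D → B → K.
It has 6 species and 5 links.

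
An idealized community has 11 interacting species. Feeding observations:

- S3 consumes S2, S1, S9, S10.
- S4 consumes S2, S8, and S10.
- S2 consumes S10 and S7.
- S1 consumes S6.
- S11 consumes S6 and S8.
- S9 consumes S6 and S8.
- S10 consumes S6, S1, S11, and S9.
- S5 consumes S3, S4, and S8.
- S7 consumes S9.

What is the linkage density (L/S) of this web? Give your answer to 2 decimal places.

There are L = 22 links among S = 11 species.
L/S = 22/11 = 2.0000 ≈ 2.00.

L/S = 2.00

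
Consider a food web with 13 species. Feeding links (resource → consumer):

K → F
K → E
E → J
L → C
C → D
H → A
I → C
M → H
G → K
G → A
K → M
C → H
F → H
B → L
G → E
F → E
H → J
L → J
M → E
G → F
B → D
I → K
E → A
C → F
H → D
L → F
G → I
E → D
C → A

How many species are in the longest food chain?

6 species

One longest chain: G → I → K → M → E → D.
It has 6 species and 5 links.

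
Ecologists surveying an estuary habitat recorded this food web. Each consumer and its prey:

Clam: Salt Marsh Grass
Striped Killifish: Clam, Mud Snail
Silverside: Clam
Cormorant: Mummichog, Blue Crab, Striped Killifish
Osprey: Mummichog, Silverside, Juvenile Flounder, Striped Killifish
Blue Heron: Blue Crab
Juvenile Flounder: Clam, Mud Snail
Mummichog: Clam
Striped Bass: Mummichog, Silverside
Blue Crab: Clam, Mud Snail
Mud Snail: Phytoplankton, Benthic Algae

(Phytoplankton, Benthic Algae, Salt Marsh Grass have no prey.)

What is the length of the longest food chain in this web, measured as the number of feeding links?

One longest chain: Salt Marsh Grass → Clam → Blue Crab → Blue Heron.
It has 4 species and 3 links.

3 links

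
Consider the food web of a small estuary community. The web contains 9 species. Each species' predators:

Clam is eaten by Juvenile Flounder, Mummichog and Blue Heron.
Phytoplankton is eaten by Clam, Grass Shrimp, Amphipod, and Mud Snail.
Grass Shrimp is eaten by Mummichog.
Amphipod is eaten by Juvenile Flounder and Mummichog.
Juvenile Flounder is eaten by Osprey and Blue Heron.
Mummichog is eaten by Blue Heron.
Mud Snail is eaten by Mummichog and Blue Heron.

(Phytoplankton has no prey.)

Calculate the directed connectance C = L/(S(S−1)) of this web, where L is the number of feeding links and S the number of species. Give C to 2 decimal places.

The web has S = 9 species and L = 15 feeding links.
C = L / (S(S−1)) = 15 / 72 = 0.2083 ≈ 0.21.

C = 0.21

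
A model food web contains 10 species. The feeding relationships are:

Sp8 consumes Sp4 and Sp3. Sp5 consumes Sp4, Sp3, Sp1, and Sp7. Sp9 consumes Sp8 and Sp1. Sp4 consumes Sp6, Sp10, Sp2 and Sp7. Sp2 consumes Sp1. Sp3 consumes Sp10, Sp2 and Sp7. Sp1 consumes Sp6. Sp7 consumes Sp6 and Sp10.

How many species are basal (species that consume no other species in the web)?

Basal species (no prey listed): Sp6, Sp10.
Count: 2.

2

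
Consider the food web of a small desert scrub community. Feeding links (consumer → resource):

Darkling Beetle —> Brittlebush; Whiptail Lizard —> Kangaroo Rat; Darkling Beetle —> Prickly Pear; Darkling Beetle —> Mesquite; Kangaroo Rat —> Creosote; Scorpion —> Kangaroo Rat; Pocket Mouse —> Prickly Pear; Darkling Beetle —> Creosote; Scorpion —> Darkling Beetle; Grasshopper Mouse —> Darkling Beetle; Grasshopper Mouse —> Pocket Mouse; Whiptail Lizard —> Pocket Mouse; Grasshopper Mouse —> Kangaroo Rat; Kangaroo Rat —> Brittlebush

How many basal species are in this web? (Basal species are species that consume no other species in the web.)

Basal species (no prey listed): Prickly Pear, Mesquite, Brittlebush, Creosote.
Count: 4.

4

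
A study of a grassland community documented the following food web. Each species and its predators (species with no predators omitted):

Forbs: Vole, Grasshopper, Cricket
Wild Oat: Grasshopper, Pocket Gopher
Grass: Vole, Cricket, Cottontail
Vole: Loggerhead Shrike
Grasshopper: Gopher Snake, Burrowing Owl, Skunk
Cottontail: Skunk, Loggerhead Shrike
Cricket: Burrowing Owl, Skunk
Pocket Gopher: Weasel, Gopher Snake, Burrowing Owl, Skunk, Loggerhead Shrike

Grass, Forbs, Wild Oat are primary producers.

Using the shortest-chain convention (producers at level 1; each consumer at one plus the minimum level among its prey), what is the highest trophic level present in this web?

Producers (level 1): Grass, Forbs, Wild Oat.
Following each consumer down to its lowest-level prey: Wild Oat → Pocket Gopher → Weasel (levels 1 through 3).
All prey of Weasel (Pocket Gopher 2) are at level 2 or above, so Weasel is at level 1 + 2 = 3.
Every consumer has at least one prey at level 2 or below, so none exceeds level 3.

3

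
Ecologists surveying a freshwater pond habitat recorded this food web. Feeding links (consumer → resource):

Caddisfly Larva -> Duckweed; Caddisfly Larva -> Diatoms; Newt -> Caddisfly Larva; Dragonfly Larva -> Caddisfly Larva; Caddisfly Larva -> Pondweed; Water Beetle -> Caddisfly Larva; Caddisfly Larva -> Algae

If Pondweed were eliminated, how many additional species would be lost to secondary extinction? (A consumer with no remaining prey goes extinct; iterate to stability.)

0

Remove Pondweed.
Every predator of it retains at least one other prey: Caddisfly Larva still has Algae, Duckweed, Diatoms.
No consumer loses all prey, so no secondary extinctions occur.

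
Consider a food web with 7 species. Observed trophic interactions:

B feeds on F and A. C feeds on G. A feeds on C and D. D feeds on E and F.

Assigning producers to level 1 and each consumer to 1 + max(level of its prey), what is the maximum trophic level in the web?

4

Producers (level 1): G, E, F.
E → D → A → B gives B level 4.
No species has a prey at level 4, so no species reaches level 5.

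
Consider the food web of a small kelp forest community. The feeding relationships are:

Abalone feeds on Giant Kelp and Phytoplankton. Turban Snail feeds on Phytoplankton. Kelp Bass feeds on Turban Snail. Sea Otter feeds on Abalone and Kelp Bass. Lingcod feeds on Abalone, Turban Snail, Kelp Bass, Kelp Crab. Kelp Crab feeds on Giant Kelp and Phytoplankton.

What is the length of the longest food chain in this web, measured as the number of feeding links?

3 links

One longest chain: Phytoplankton → Turban Snail → Kelp Bass → Sea Otter.
It has 4 species and 3 links.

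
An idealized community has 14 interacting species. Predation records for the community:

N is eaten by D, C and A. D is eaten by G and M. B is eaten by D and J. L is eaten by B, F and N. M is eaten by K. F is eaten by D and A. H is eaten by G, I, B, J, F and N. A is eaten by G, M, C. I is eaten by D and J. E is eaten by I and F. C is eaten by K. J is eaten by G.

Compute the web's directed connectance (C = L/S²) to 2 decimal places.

C = 0.14

The web has S = 14 species and L = 28 feeding links.
C = L / S² = 28 / 196 = 0.1429 ≈ 0.14.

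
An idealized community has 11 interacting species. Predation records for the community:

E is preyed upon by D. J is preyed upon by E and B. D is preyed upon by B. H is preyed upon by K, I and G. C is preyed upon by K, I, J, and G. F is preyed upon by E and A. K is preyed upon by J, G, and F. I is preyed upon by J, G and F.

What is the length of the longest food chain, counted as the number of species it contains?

6 species

One longest chain: C → K → J → E → D → B.
It has 6 species and 5 links.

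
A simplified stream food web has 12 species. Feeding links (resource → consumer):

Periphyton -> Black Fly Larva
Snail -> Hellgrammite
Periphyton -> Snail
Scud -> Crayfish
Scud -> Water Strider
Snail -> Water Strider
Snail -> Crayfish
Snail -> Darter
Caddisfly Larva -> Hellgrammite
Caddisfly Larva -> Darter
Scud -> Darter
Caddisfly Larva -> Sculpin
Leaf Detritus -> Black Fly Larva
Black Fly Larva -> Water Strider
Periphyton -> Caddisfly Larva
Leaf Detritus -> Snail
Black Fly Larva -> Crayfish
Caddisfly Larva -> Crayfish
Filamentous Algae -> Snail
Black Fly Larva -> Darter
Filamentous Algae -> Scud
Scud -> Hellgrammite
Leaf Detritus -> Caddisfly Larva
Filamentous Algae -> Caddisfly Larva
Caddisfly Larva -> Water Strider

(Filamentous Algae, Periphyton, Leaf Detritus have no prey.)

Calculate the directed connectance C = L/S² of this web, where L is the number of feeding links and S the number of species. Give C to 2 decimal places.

The web has S = 12 species and L = 25 feeding links.
C = L / S² = 25 / 144 = 0.1736 ≈ 0.17.

C = 0.17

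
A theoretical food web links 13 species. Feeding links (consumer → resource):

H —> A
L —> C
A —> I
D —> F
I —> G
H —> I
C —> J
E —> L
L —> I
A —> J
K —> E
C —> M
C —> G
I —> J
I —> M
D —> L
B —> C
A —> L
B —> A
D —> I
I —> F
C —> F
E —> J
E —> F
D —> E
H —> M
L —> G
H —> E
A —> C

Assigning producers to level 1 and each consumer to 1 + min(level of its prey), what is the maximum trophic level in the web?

3

Producers (level 1): J, M, G, F.
Following each consumer down to its lowest-level prey: J → A → B (levels 1 through 3).
All prey of B (A 2, C 2) are at level 2 or above, so B is at level 1 + 2 = 3.
Every consumer has at least one prey at level 2 or below, so none exceeds level 3.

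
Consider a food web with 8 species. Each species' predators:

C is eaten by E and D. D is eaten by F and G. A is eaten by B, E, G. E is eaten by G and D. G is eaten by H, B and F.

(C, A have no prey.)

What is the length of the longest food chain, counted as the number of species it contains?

5 species

One longest chain: C → E → D → G → H.
It has 5 species and 4 links.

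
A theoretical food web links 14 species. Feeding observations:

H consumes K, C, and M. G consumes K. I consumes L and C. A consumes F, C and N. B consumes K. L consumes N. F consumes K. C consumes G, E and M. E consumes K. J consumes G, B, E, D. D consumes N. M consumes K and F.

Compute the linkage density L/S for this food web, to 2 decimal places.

There are L = 23 links among S = 14 species.
L/S = 23/14 = 1.6429 ≈ 1.64.

L/S = 1.64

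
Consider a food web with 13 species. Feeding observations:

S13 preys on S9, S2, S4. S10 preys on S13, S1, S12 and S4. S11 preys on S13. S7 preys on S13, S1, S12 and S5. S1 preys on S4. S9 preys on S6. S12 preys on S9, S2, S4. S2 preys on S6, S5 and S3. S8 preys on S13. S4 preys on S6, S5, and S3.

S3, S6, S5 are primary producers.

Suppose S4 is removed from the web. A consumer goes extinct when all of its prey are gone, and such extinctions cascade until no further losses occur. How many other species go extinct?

1

Remove S4.
Round 1: S1 (all prey gone) → extinct.
No further losses. Total secondary extinctions: 1.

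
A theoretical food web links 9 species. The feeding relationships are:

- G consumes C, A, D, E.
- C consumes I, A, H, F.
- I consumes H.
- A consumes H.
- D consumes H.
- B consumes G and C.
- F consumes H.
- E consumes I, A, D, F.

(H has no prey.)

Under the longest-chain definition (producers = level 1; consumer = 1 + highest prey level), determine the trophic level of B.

Trophic level 5

H is a producer → level 1.
A eats H → level 2.
E eats A (level 2); other prey at levels: F 2, I 2, D 2 → level 3.
G eats E (level 3); other prey at levels: A 2, D 2, C 3 → level 4.
B eats G (level 4); other prey at levels: C 3 → level 5.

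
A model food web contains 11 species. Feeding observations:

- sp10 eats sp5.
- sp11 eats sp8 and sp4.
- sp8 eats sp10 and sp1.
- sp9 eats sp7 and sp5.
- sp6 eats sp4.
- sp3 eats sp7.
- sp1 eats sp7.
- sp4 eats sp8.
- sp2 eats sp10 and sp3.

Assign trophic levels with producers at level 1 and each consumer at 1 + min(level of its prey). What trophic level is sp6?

Trophic level 5

sp5 is a producer → level 1.
sp10 eats sp5 → level 2.
sp8 eats sp10 → level 3.
sp4 eats sp8 → level 4.
sp6 eats sp4 → level 5.
No prey of sp6 is below level 4, so 5 is the minimum.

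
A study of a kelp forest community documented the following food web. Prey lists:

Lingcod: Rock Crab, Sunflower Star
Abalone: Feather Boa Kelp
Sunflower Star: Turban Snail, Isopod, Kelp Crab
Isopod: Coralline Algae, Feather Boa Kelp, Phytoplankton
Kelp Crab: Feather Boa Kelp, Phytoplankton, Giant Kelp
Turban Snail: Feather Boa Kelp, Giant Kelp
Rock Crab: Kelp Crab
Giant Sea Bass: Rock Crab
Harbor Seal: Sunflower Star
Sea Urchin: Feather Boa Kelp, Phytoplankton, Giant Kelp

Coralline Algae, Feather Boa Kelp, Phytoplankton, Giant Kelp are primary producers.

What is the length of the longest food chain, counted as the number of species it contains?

One longest chain: Feather Boa Kelp → Kelp Crab → Sunflower Star → Harbor Seal.
It has 4 species and 3 links.

4 species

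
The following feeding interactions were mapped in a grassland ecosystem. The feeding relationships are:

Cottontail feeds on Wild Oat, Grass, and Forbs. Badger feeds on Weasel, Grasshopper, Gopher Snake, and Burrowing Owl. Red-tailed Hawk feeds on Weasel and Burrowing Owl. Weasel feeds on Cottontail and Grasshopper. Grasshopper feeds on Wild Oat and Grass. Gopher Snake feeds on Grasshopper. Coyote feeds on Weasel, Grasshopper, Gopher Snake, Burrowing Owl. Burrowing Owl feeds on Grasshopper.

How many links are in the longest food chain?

One longest chain: Wild Oat → Grasshopper → Gopher Snake → Coyote.
It has 4 species and 3 links.

3 links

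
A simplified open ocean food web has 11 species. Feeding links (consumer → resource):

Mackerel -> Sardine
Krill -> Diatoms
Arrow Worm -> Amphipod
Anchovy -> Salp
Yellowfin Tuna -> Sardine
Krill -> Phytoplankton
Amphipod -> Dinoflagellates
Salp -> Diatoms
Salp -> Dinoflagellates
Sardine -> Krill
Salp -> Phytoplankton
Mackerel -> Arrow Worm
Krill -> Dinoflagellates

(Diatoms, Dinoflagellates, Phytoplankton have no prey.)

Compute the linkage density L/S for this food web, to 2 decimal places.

There are L = 13 links among S = 11 species.
L/S = 13/11 = 1.1818 ≈ 1.18.

L/S = 1.18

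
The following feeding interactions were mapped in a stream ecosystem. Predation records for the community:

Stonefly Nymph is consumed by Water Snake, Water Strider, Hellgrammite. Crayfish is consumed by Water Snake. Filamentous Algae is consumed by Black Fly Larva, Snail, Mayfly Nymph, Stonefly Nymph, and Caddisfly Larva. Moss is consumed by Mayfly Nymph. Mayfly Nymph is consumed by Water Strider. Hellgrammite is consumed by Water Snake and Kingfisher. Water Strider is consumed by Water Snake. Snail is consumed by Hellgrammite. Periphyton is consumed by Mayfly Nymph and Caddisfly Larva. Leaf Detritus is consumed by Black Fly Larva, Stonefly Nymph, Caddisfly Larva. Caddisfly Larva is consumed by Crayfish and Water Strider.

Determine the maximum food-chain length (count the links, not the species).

3 links

One longest chain: Leaf Detritus → Caddisfly Larva → Crayfish → Water Snake.
It has 4 species and 3 links.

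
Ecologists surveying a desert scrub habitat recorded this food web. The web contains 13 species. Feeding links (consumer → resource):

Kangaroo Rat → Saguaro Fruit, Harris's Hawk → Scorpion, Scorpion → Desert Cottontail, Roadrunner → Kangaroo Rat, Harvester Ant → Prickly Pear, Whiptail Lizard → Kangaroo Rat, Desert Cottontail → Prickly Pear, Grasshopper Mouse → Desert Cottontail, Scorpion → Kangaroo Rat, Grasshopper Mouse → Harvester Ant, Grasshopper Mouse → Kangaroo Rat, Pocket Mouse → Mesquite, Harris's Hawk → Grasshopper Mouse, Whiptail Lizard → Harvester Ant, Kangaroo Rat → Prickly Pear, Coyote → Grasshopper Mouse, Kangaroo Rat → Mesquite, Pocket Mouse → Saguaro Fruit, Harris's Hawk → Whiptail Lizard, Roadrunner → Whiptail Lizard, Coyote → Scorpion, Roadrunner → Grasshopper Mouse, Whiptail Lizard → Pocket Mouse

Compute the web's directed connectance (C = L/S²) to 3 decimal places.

C = 0.136

The web has S = 13 species and L = 23 feeding links.
C = L / S² = 23 / 169 = 0.1361 ≈ 0.136.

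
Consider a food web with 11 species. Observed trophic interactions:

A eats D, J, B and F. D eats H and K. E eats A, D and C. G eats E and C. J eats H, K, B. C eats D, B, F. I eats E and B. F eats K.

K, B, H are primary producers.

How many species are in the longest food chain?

One longest chain: K → F → A → E → G.
It has 5 species and 4 links.

5 species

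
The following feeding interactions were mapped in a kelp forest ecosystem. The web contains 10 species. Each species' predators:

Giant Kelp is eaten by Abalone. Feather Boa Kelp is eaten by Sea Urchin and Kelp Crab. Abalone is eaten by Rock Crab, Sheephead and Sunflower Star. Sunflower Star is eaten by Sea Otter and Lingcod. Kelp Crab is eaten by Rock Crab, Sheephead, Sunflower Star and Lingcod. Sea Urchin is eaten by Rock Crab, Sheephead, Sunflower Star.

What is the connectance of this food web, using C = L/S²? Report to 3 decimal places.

C = 0.150

The web has S = 10 species and L = 15 feeding links.
C = L / S² = 15 / 100 = 0.1500 ≈ 0.150.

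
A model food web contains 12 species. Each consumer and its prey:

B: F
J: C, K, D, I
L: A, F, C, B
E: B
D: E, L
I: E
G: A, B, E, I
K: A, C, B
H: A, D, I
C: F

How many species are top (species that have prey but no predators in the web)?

3

Top species (has prey, but nothing eats it): G, J, H.
Count: 3.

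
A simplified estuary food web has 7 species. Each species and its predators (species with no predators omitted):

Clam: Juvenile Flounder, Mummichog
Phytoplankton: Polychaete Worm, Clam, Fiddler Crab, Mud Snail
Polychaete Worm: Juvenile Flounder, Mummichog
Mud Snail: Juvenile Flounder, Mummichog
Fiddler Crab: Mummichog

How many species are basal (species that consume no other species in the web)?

1

Basal species (no prey listed): Phytoplankton.
Count: 1.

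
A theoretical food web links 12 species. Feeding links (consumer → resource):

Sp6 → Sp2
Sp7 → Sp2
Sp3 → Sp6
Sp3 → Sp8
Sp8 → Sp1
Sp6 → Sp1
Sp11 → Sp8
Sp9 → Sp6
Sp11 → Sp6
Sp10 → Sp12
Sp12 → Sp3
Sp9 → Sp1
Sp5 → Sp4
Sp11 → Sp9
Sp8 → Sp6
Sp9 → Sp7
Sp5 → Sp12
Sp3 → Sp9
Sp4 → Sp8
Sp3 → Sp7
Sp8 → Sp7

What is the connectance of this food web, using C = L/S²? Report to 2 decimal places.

The web has S = 12 species and L = 21 feeding links.
C = L / S² = 21 / 144 = 0.1458 ≈ 0.15.

C = 0.15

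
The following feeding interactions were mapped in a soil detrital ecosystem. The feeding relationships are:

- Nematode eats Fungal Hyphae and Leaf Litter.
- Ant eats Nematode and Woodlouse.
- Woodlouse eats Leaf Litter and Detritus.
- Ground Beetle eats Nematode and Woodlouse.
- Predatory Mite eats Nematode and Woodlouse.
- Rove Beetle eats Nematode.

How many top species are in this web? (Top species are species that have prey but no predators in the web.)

Top species (has prey, but nothing eats it): Ground Beetle, Rove Beetle, Predatory Mite, Ant.
Count: 4.

4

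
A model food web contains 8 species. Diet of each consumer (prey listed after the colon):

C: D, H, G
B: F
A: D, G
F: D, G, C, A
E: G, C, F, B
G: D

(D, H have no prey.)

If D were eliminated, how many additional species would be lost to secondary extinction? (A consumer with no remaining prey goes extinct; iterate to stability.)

Remove D.
Round 1: G (all prey gone) → extinct.
Round 2: A (all prey gone) → extinct.
No further losses. Total secondary extinctions: 2.

2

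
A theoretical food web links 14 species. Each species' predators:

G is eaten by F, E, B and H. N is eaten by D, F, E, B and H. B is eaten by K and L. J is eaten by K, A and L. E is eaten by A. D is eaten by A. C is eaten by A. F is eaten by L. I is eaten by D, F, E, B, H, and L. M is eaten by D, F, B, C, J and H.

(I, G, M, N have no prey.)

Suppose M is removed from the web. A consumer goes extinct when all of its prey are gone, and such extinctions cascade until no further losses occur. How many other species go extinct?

2

Remove M.
Round 1: J (all prey gone), C (all prey gone) → extinct.
No further losses. Total secondary extinctions: 2.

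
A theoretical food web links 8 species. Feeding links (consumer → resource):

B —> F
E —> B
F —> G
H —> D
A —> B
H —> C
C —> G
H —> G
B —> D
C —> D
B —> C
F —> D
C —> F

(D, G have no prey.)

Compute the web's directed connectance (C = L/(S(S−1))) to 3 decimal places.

C = 0.232

The web has S = 8 species and L = 13 feeding links.
C = L / (S(S−1)) = 13 / 56 = 0.2321 ≈ 0.232.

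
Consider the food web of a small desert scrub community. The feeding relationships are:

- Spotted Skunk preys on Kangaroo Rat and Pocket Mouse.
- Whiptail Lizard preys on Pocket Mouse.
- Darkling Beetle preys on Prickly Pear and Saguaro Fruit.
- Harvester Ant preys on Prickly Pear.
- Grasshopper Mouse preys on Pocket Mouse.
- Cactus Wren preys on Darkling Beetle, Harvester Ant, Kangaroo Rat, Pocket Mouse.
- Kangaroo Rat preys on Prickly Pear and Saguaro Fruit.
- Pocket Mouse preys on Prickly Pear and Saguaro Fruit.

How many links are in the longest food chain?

2 links

One longest chain: Prickly Pear → Pocket Mouse → Whiptail Lizard.
It has 3 species and 2 links.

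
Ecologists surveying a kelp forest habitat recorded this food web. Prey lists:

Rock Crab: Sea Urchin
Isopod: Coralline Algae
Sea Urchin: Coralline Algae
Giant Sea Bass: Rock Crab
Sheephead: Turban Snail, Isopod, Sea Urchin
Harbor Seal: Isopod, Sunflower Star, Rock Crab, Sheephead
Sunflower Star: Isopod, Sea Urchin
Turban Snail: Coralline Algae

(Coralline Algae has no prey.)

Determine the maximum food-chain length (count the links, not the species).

3 links

One longest chain: Coralline Algae → Sea Urchin → Rock Crab → Giant Sea Bass.
It has 4 species and 3 links.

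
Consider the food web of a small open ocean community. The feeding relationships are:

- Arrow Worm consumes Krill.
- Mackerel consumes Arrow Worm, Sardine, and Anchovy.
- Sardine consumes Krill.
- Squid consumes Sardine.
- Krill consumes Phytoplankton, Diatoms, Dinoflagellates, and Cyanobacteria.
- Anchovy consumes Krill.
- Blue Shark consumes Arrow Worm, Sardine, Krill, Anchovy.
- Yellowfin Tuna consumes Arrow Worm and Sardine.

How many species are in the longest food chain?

One longest chain: Dinoflagellates → Krill → Arrow Worm → Mackerel.
It has 4 species and 3 links.

4 species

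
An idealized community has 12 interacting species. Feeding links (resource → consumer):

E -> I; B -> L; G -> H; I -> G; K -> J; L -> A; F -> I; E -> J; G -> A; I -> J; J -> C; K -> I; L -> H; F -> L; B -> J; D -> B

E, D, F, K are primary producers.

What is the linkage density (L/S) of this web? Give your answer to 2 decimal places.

L/S = 1.33

There are L = 16 links among S = 12 species.
L/S = 16/12 = 1.3333 ≈ 1.33.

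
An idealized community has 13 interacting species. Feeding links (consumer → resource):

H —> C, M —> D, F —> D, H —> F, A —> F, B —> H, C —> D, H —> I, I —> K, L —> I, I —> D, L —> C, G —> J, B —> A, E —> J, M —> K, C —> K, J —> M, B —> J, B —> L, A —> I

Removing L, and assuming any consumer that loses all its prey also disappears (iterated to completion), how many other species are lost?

Remove L.
Every predator of it retains at least one other prey: B still has A, H, J.
No consumer loses all prey, so no secondary extinctions occur.

0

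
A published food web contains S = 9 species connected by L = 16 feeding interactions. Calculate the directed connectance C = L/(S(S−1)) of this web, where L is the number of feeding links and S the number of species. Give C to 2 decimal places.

The web has S = 9 species and L = 16 feeding links.
C = L / (S(S−1)) = 16 / 72 = 0.2222 ≈ 0.22.

C = 0.22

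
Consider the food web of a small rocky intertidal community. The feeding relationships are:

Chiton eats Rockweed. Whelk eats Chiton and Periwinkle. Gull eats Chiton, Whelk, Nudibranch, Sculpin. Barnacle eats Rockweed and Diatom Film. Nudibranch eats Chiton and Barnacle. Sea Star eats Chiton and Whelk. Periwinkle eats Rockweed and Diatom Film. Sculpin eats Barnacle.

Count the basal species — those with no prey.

Basal species (no prey listed): Rockweed, Diatom Film.
Count: 2.

2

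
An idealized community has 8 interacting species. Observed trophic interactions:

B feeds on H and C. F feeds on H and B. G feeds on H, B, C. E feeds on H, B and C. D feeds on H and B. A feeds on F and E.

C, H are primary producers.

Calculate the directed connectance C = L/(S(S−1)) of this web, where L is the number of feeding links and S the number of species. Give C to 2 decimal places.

The web has S = 8 species and L = 14 feeding links.
C = L / (S(S−1)) = 14 / 56 = 0.2500 ≈ 0.25.

C = 0.25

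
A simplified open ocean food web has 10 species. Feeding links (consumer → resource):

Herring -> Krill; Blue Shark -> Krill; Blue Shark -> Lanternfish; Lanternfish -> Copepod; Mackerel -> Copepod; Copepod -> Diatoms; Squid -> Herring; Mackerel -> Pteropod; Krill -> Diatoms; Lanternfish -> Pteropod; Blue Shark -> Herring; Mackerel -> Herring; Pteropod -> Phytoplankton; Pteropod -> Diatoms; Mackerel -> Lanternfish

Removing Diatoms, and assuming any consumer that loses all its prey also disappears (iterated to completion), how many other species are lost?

Remove Diatoms.
Round 1: Copepod (all prey gone), Krill (all prey gone) → extinct.
Round 2: Herring (all prey gone) → extinct.
Round 3: Squid (all prey gone) → extinct.
No further losses. Total secondary extinctions: 4.

4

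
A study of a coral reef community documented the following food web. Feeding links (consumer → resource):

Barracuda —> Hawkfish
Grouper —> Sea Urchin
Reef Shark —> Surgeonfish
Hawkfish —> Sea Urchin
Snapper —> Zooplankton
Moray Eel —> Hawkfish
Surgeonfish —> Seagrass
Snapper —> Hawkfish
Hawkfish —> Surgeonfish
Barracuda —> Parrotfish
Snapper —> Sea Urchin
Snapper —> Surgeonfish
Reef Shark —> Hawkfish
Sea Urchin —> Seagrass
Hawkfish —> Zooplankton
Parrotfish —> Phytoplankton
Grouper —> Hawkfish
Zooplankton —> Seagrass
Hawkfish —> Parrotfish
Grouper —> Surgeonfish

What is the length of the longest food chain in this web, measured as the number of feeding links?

One longest chain: Seagrass → Surgeonfish → Hawkfish → Moray Eel.
It has 4 species and 3 links.

3 links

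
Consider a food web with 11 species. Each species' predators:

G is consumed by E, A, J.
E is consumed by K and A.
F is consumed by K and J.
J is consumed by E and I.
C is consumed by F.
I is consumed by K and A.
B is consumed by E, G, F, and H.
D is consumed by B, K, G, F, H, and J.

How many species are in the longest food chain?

6 species

One longest chain: D → B → F → J → E → A.
It has 6 species and 5 links.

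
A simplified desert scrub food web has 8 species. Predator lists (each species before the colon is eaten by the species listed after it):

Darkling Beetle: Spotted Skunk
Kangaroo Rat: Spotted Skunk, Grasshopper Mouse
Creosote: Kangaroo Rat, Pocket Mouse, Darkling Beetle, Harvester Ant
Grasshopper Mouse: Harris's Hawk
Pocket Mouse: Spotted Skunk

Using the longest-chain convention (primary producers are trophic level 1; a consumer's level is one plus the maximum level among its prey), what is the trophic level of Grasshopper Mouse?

Creosote is a producer → level 1.
Kangaroo Rat eats Creosote → level 2.
Grasshopper Mouse eats Kangaroo Rat → level 3.

Trophic level 3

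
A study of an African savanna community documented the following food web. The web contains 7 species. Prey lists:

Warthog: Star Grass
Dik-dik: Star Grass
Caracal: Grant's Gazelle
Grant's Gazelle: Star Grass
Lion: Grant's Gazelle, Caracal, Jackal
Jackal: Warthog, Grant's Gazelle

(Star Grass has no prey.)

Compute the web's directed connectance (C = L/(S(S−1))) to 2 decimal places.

C = 0.21

The web has S = 7 species and L = 9 feeding links.
C = L / (S(S−1)) = 9 / 42 = 0.2143 ≈ 0.21.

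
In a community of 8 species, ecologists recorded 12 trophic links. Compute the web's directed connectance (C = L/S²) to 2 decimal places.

C = 0.19

The web has S = 8 species and L = 12 feeding links.
C = L / S² = 12 / 64 = 0.1875 ≈ 0.19.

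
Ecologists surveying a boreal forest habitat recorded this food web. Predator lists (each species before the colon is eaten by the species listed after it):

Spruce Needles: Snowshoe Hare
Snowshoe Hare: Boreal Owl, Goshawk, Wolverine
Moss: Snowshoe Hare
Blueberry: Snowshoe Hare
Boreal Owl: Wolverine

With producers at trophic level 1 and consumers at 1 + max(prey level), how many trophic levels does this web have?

4

Producers (level 1): Blueberry, Spruce Needles, Moss.
Blueberry → Snowshoe Hare → Boreal Owl → Wolverine gives Wolverine level 4.
No species has a prey at level 4, so no species reaches level 5.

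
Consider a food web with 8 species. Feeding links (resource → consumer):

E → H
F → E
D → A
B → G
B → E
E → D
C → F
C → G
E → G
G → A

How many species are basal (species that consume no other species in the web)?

2

Basal species (no prey listed): C, B.
Count: 2.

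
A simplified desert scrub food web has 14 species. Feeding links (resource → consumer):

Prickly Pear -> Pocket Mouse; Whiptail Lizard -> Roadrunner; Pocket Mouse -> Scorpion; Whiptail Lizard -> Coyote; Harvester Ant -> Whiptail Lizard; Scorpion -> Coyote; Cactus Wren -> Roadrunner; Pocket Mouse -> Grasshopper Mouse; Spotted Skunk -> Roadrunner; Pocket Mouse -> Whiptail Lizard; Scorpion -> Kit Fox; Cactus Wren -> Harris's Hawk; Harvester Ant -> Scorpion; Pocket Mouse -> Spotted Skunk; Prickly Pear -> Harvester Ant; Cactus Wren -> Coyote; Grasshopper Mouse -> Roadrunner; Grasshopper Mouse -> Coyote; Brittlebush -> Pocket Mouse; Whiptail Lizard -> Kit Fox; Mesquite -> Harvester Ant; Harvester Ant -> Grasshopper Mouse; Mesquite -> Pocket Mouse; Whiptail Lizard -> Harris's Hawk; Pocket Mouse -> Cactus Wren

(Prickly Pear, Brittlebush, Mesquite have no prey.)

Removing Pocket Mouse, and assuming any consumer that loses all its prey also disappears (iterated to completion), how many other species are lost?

Remove Pocket Mouse.
Round 1: Cactus Wren (all prey gone), Spotted Skunk (all prey gone) → extinct.
No further losses. Total secondary extinctions: 2.

2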